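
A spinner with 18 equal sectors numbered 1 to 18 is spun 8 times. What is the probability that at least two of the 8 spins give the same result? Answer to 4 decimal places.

P(all 8 different) = 18/18 · 17/18 · ··· · 11/18 ≈ 0.1601.
P(at least two equal) = 1 − 0.1601 = 0.8399.

0.8399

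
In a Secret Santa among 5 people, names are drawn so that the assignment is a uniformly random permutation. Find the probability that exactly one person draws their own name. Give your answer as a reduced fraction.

3/8

Choose which one is fixed: C(5,1) = 5 ways.
The remaining 4 must have no fixed point: D(4) = 9.
P = 5·9/120 = 3/8.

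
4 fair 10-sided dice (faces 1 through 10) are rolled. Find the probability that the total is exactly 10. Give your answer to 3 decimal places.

There are 10^4 = 10000 equally likely outcomes.
The number of ordered 4-tuples from {1,…,10} summing to 10 is 84.
P(sum = 10) = 84/10000 = 21/2500 ≈ 0.008.

0.008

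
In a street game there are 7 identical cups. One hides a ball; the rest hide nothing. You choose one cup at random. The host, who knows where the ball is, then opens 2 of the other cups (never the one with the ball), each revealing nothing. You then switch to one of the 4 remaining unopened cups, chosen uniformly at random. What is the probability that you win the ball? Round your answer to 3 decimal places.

Your original cup holds the ball with probability 1/7, so the other 6 collectively hold it with probability 6/7.
The host can always find 2 empty cups to open, so the reveals don't change that 6/7; it is now spread over the 4 remaining unopened cups.
P(win by switching) = (6/7) · (1/4) = 3/14 ≈ 0.214.

0.214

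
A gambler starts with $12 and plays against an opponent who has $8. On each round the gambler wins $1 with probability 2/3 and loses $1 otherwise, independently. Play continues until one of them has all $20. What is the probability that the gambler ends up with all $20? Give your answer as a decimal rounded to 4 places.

0.9998

Let r = q/p = (1/3)/(2/3) = 1/2. The recurrence P(i) = p·P(i+1) + q·P(i−1) with P(0)=0, P(20)=1 gives P(i) = (1 − r^i)/(1 − r^20).
P(12) = (1 − (1/2)^12) / (1 − (1/2)^20) = 69888/69905 ≈ 0.9998.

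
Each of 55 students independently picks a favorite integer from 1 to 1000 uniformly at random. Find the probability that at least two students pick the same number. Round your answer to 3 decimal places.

0.780

It's easier to compute the probability that all 55 are distinct.
P(all distinct) = 1000/1000 · 999/1000 · ··· · 946/1000 ≈ 0.220.
So the probability of at least one match is 1 − 0.220 = 0.780.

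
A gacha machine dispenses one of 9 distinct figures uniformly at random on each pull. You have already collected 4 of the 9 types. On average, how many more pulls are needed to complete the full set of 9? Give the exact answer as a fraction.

411/20

Starting from 4 distinct types, each trial gives a new one with probability (9−i)/9 when i types are held, so the wait for the next new type is 9/(9−i).
E = 9/5 + 9/4 + 9/3 + 9/2 + 9/1 = 411/20.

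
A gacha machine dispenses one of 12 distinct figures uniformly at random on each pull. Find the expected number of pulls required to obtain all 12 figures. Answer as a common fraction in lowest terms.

After i distinct types are collected, each trial gives a new one with probability (12−i)/12, so the expected wait for the next new type is 12/(12−i).
E = 12/12 + 12/11 + 12/10 + 12/9 + 12/8 + 12/7 + 12/6 + 12/5 + 12/4 + 12/3 + 12/2 + 12/1 = 86021/2310.

86021/2310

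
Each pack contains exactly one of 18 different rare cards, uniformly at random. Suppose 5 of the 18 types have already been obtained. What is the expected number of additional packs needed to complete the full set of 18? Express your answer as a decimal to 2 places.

57.24

Starting from 5 distinct types, each trial gives a new one with probability (18−i)/18 when i types are held, so the wait for the next new type is 18/(18−i).
E = 18/13 + 18/12 + 18/11 + 18/10 + 18/9 + 18/8 + 18/7 + 18/6 + 18/5 + 18/4 + 18/3 + 18/2 + 18/1 = 1145993/20020 ≈ 57.24.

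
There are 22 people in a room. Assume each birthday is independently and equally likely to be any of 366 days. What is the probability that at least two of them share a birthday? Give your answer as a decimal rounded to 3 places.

It's easier to compute the probability that all 22 are distinct.
P(all distinct) = 366/366 · 365/366 · ··· · 345/366 ≈ 0.525.
So the probability of at least one match is 1 − 0.525 = 0.475.

0.475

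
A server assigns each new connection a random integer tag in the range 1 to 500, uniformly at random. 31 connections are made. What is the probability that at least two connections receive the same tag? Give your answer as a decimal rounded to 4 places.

0.6131

It's easier to compute the probability that all 31 are distinct.
P(all distinct) = 500/500 · 499/500 · ··· · 470/500 ≈ 0.3869.
So the probability of at least one match is 1 − 0.3869 = 0.6131.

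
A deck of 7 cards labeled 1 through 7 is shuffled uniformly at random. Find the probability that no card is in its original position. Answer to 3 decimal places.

This is the derangement probability: permutations of 7 with no fixed point.
D(7) = 7! · (1 − 1/1! + 1/2! − ··· + (−1)^7/7!) = 1854.
P = 1854/5040 = 103/280 ≈ 0.368.

0.368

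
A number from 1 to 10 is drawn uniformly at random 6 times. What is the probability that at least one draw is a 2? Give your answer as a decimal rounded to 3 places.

0.469

P(no draw is a 2) = (9/10)^6 ≈ 0.531.
P(at least one) = 1 − 0.531 = 0.469.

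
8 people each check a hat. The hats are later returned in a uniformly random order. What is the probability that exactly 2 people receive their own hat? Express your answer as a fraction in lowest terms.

Choose which 2 of the 8 are fixed: C(8,2) = 28 ways.
The remaining 6 must have no fixed point: D(6) = 265.
P = 28·265/40320 = 53/288.

53/288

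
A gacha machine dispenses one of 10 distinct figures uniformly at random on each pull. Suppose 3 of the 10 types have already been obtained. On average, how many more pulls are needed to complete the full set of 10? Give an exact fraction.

Starting from 3 distinct types, each trial gives a new one with probability (10−i)/10 when i types are held, so the wait for the next new type is 10/(10−i).
E = 10/7 + 10/6 + 10/5 + 10/4 + 10/3 + 10/2 + 10/1 = 363/14.

363/14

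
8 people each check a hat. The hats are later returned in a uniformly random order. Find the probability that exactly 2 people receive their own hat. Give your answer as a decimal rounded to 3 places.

0.184

Choose which 2 of the 8 are fixed: C(8,2) = 28 ways.
The remaining 6 must have no fixed point: D(6) = 265.
P = 28·265/40320 = 53/288 ≈ 0.184.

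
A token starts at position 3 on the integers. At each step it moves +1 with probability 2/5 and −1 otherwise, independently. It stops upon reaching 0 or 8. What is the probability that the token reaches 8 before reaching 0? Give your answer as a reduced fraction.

608/6305

Let r = q/p = (3/5)/(2/5) = 3/2. The recurrence P(i) = p·P(i+1) + q·P(i−1) with P(0)=0, P(8)=1 gives P(i) = (1 − r^i)/(1 − r^8).
P(3) = (1 − (3/2)^3) / (1 − (3/2)^8) = 608/6305.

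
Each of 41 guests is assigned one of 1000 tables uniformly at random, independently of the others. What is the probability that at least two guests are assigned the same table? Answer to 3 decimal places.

It's easier to compute the probability that all 41 are distinct.
P(all distinct) = 1000/1000 · 999/1000 · ··· · 960/1000 ≈ 0.435.
So the probability of at least one match is 1 − 0.435 = 0.565.

0.565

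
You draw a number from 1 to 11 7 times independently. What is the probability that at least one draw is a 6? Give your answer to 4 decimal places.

P(no draw is a 6) = (10/11)^7 ≈ 0.5132.
P(at least one) = 1 − 0.5132 = 0.4868.

0.4868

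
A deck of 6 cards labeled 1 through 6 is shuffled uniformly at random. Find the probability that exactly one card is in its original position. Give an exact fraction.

11/30

Choose which one is fixed: C(6,1) = 6 ways.
The remaining 5 must have no fixed point: D(5) = 44.
P = 6·44/720 = 11/30.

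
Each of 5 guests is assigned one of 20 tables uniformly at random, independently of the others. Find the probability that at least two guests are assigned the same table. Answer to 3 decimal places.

0.419

It's easier to compute the probability that all 5 are distinct.
P(all distinct) = 20/20 · 19/20 · ··· · 16/20 ≈ 0.581.
So the probability of at least one match is 1 − 0.581 = 0.419.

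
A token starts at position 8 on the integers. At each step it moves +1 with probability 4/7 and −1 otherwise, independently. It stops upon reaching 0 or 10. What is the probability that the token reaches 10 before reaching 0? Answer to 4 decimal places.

Let r = q/p = (3/7)/(4/7) = 3/4. The recurrence P(i) = p·P(i+1) + q·P(i−1) with P(0)=0, P(10)=1 gives P(i) = (1 − r^i)/(1 − r^10).
P(8) = (1 − (3/4)^8) / (1 − (3/4)^10) = 134800/141361 ≈ 0.9536.

0.9536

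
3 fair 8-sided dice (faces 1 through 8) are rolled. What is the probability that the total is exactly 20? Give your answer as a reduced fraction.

15/512

There are 8^3 = 512 equally likely outcomes.
The number of ordered 3-tuples from {1,…,8} summing to 20 is 15.
P(sum = 20) = 15/512.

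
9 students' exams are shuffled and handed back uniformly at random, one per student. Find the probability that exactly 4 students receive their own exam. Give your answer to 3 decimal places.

0.015

Choose which 4 of the 9 are fixed: C(9,4) = 126 ways.
The remaining 5 must have no fixed point: D(5) = 44.
P = 126·44/362880 = 11/720 ≈ 0.015.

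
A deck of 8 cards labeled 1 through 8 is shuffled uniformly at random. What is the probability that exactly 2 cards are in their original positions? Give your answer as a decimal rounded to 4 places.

Choose which 2 of the 8 are fixed: C(8,2) = 28 ways.
The remaining 6 must have no fixed point: D(6) = 265.
P = 28·265/40320 = 53/288 ≈ 0.1840.

0.1840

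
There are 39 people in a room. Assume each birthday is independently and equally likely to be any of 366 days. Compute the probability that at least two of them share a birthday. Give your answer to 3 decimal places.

It's easier to compute the probability that all 39 are distinct.
P(all distinct) = 366/366 · 365/366 · ··· · 328/366 ≈ 0.123.
So the probability of at least one match is 1 − 0.123 = 0.877.

0.877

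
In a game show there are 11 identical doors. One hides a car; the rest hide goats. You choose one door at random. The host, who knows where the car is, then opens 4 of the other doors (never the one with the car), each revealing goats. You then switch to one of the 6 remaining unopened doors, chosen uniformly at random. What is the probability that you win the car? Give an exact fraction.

Your original door holds the car with probability 1/11, so the other 10 collectively hold it with probability 10/11.
The host can always find 4 empty doors to open, so the reveals don't change that 10/11; it is now spread over the 6 remaining unopened doors.
P(win by switching) = (10/11) · (1/6) = 5/33.

5/33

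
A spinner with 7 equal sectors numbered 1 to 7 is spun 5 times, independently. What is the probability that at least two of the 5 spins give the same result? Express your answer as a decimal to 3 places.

P(all 5 different) = 7/7 · 6/7 · ··· · 3/7 ≈ 0.150.
P(at least two equal) = 1 − 0.150 = 0.850.

0.850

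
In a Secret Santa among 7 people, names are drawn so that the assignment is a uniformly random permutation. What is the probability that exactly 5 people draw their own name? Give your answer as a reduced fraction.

1/240

Choose which 5 of the 7 are fixed: C(7,5) = 21 ways.
The remaining 2 must have no fixed point: D(2) = 1.
P = 21·1/5040 = 1/240.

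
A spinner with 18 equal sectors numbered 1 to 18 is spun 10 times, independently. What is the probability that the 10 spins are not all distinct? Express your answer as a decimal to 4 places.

0.9555

P(all 10 different) = 18/18 · 17/18 · ··· · 9/18 ≈ 0.0445.
P(at least two equal) = 1 − 0.0445 = 0.9555.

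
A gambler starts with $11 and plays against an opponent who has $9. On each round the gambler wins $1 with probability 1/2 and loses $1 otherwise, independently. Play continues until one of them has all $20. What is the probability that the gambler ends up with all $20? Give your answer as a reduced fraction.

With a fair step, P(i) = ½P(i−1) + ½P(i+1) with P(0)=0, P(20)=1 has the linear solution P(i) = i/20.
P(11) = 11/20.

11/20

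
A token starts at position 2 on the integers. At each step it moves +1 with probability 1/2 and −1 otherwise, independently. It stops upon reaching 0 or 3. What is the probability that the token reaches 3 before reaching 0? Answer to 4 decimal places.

0.6667

With a fair step, P(i) = ½P(i−1) + ½P(i+1) with P(0)=0, P(3)=1 has the linear solution P(i) = i/3.
P(2) = 2/3 ≈ 0.6667.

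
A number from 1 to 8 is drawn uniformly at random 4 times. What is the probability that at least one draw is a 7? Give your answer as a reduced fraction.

1695/4096

P(no draw is a 7) = (7/8)^4 = 2401/4096.
P(at least one) = 1 − 2401/4096 = 1695/4096.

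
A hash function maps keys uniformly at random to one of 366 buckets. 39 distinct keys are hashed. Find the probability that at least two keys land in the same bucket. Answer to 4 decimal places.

It's easier to compute the probability that all 39 are distinct.
P(all distinct) = 366/366 · 365/366 · ··· · 328/366 ≈ 0.1225.
So the probability of at least one match is 1 − 0.1225 = 0.8775.

0.8775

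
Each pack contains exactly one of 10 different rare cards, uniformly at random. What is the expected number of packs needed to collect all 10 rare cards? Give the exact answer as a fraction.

7381/252

After i distinct types are collected, each trial gives a new one with probability (10−i)/10, so the expected wait for the next new type is 10/(10−i).
E = 10/10 + 10/9 + 10/8 + 10/7 + 10/6 + 10/5 + 10/4 + 10/3 + 10/2 + 10/1 = 7381/252.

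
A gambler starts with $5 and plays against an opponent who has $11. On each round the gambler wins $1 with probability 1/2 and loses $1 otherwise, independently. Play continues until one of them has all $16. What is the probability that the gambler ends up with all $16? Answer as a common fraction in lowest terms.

With a fair step, P(i) = ½P(i−1) + ½P(i+1) with P(0)=0, P(16)=1 has the linear solution P(i) = i/16.
P(5) = 5/16.

5/16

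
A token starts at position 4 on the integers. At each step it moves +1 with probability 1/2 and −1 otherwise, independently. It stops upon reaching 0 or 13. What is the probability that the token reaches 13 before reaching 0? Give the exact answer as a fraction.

With a fair step, P(i) = ½P(i−1) + ½P(i+1) with P(0)=0, P(13)=1 has the linear solution P(i) = i/13.
P(4) = 4/13.

4/13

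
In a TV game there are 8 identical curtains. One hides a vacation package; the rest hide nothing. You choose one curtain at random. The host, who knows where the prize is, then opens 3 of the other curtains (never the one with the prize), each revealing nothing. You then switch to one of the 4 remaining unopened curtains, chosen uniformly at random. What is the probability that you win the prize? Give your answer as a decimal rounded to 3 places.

0.219

Your original curtain holds the prize with probability 1/8, so the other 7 collectively hold it with probability 7/8.
The host can always find 3 empty curtains to open, so the reveals don't change that 7/8; it is now spread over the 4 remaining unopened curtains.
P(win by switching) = (7/8) · (1/4) = 7/32 ≈ 0.219.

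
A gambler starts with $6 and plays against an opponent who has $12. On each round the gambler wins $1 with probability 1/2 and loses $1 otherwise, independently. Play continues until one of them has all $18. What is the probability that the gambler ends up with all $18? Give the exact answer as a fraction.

1/3

With a fair step, P(i) = ½P(i−1) + ½P(i+1) with P(0)=0, P(18)=1 has the linear solution P(i) = i/18.
P(6) = 6/18 = 1/3.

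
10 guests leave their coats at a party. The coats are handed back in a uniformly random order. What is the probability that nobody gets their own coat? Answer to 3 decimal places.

0.368

This is the derangement probability: permutations of 10 with no fixed point.
D(10) = 10! · (1 − 1/1! + 1/2! − ··· + (−1)^10/10!) = 1334961.
P = 1334961/3628800 = 16481/44800 ≈ 0.368.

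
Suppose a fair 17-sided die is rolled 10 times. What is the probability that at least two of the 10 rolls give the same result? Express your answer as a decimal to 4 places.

P(all 10 different) = 17/17 · 16/17 · ··· · 8/17 ≈ 0.0350.
P(at least two equal) = 1 − 0.0350 = 0.9650.

0.9650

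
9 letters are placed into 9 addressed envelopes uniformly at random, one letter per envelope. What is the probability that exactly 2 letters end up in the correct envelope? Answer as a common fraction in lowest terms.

103/560

Choose which 2 of the 9 are fixed: C(9,2) = 36 ways.
The remaining 7 must have no fixed point: D(7) = 1854.
P = 36·1854/362880 = 103/560.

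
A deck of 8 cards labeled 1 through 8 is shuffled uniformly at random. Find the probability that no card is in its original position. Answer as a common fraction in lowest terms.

This is the derangement probability: permutations of 8 with no fixed point.
D(8) = 8! · (1 − 1/1! + 1/2! − ··· + (−1)^8/8!) = 14833.
P = 14833/40320 = 2119/5760.

2119/5760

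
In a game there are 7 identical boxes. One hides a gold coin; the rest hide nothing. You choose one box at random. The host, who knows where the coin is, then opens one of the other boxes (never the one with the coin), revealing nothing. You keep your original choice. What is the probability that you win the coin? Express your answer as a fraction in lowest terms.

The host can always open an empty box regardless of your choice, so this gives no information about your original box.
P(win by staying) = 1/7.

1/7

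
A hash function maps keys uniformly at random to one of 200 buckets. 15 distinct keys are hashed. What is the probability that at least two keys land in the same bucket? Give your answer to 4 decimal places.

It's easier to compute the probability that all 15 are distinct.
P(all distinct) = 200/200 · 199/200 · ··· · 186/200 ≈ 0.5838.
So the probability of at least one match is 1 − 0.5838 = 0.4162.

0.4162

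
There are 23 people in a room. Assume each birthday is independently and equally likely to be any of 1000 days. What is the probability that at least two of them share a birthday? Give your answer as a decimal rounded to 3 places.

0.225

It's easier to compute the probability that all 23 are distinct.
P(all distinct) = 1000/1000 · 999/1000 · ··· · 978/1000 ≈ 0.775.
So the probability of at least one match is 1 − 0.775 = 0.225.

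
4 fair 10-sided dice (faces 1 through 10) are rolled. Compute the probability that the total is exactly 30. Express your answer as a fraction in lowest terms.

141/5000

There are 10^4 = 10000 equally likely outcomes.
The number of ordered 4-tuples from {1,…,10} summing to 30 is 282.
P(sum = 30) = 282/10000 = 141/5000.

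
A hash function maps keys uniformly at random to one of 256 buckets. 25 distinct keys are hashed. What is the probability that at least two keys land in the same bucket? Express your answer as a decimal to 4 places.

0.7021

It's easier to compute the probability that all 25 are distinct.
P(all distinct) = 256/256 · 255/256 · ··· · 232/256 ≈ 0.2979.
So the probability of at least one match is 1 − 0.2979 = 0.7021.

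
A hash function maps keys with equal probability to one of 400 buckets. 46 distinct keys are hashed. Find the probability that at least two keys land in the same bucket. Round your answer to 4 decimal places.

It's easier to compute the probability that all 46 are distinct.
P(all distinct) = 400/400 · 399/400 · ··· · 355/400 ≈ 0.0678.
So the probability of at least one match is 1 − 0.0678 = 0.9322.

0.9322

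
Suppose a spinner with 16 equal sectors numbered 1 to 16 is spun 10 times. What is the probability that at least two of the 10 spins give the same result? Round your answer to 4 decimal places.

P(all 10 different) = 16/16 · 15/16 · ··· · 7/16 ≈ 0.0264.
P(at least two equal) = 1 − 0.0264 = 0.9736.

0.9736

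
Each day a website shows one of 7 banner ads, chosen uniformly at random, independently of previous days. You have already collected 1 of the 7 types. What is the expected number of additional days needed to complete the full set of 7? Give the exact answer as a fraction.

Starting from 1 distinct type, each trial gives a new one with probability (7−i)/7 when i types are held, so the wait for the next new type is 7/(7−i).
E = 7/6 + 7/5 + 7/4 + 7/3 + 7/2 + 7/1 = 343/20.

343/20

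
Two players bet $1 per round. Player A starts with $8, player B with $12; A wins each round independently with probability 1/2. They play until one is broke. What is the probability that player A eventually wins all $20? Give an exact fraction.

With a fair step, P(i) = ½P(i−1) + ½P(i+1) with P(0)=0, P(20)=1 has the linear solution P(i) = i/20.
P(8) = 8/20 = 2/5.

2/5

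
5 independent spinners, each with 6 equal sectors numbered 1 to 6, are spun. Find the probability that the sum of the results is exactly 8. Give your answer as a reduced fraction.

35/7776

There are 6^5 = 7776 equally likely outcomes.
The number of ordered 5-tuples from {1,…,6} summing to 8 is 35.
P(sum = 8) = 35/7776.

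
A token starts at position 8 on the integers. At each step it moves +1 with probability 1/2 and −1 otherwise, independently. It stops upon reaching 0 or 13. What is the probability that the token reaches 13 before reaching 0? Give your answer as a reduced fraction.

With a fair step, P(i) = ½P(i−1) + ½P(i+1) with P(0)=0, P(13)=1 has the linear solution P(i) = i/13.
P(8) = 8/13.

8/13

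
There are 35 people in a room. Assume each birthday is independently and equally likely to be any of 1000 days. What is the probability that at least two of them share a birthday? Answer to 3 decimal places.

0.452

It's easier to compute the probability that all 35 are distinct.
P(all distinct) = 1000/1000 · 999/1000 · ··· · 966/1000 ≈ 0.548.
So the probability of at least one match is 1 − 0.548 = 0.452.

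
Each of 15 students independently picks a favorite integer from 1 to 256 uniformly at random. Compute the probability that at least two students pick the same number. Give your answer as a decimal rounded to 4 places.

It's easier to compute the probability that all 15 are distinct.
P(all distinct) = 256/256 · 255/256 · ··· · 242/256 ≈ 0.6583.
So the probability of at least one match is 1 − 0.6583 = 0.3417.

0.3417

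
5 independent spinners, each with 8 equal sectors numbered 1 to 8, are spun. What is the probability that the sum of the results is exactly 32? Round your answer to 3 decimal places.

0.015

There are 8^5 = 32768 equally likely outcomes.
The number of ordered 5-tuples from {1,…,8} summing to 32 is 490.
P(sum = 32) = 490/32768 = 245/16384 ≈ 0.015.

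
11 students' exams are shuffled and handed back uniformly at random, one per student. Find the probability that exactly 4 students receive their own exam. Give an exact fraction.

103/6720

Choose which 4 of the 11 are fixed: C(11,4) = 330 ways.
The remaining 7 must have no fixed point: D(7) = 1854.
P = 330·1854/39916800 = 103/6720.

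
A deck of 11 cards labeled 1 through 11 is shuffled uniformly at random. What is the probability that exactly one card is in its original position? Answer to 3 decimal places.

0.368

Choose which one is fixed: C(11,1) = 11 ways.
The remaining 10 must have no fixed point: D(10) = 1334961.
P = 11·1334961/39916800 = 16481/44800 ≈ 0.368.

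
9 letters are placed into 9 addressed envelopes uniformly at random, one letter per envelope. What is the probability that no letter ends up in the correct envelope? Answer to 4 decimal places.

0.3679

This is the derangement probability: permutations of 9 with no fixed point.
D(9) = 9! · (1 − 1/1! + 1/2! − ··· + (−1)^9/9!) = 133496.
P = 133496/362880 = 16687/45360 ≈ 0.3679.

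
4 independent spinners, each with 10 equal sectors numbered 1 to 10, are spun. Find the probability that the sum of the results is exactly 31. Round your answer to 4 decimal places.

0.0220

There are 10^4 = 10000 equally likely outcomes.
The number of ordered 4-tuples from {1,…,10} summing to 31 is 220.
P(sum = 31) = 220/10000 = 11/500 ≈ 0.0220.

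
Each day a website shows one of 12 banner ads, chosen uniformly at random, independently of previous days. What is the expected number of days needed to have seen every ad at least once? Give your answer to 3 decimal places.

37.239

After i distinct types are collected, each trial gives a new one with probability (12−i)/12, so the expected wait for the next new type is 12/(12−i).
E = 12/12 + 12/11 + 12/10 + 12/9 + 12/8 + 12/7 + 12/6 + 12/5 + 12/4 + 12/3 + 12/2 + 12/1 = 86021/2310 ≈ 37.239.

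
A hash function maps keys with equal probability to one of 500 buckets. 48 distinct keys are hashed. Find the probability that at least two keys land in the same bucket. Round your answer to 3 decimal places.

0.903

It's easier to compute the probability that all 48 are distinct.
P(all distinct) = 500/500 · 499/500 · ··· · 453/500 ≈ 0.097.
So the probability of at least one match is 1 − 0.097 = 0.903.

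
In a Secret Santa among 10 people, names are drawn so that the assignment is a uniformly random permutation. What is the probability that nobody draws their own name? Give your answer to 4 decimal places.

0.3679

This is the derangement probability: permutations of 10 with no fixed point.
D(10) = 10! · (1 − 1/1! + 1/2! − ··· + (−1)^10/10!) = 1334961.
P = 1334961/3628800 = 16481/44800 ≈ 0.3679.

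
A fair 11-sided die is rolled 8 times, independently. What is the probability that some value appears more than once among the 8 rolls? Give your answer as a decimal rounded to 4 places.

0.9690

P(all 8 different) = 11/11 · 10/11 · ··· · 4/11 ≈ 0.0310.
P(at least two equal) = 1 − 0.0310 = 0.9690.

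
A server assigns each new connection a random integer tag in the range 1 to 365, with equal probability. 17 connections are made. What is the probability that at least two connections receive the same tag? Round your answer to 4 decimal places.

0.3150

It's easier to compute the probability that all 17 are distinct.
P(all distinct) = 365/365 · 364/365 · ··· · 349/365 ≈ 0.6850.
So the probability of at least one match is 1 − 0.6850 = 0.3150.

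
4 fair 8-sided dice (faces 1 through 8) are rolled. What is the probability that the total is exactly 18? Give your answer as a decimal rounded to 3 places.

There are 8^4 = 4096 equally likely outcomes.
The number of ordered 4-tuples from {1,…,8} summing to 18 is 344.
P(sum = 18) = 344/4096 = 43/512 ≈ 0.084.

0.084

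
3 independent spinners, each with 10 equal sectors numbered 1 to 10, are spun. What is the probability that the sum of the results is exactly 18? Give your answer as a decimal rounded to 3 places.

0.073

There are 10^3 = 1000 equally likely outcomes.
The number of ordered 3-tuples from {1,…,10} summing to 18 is 73.
P(sum = 18) = 73/1000 ≈ 0.073.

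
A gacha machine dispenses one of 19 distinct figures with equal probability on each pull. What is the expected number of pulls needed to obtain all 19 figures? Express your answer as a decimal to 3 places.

After i distinct types are collected, each trial gives a new one with probability (19−i)/19, so the expected wait for the next new type is 19/(19−i).
E = 19/19 + 19/18 + 19/17 + 19/16 + 19/15 + 19/14 + 19/13 + 19/12 + 19/11 + 19/10 + 19/9 + 19/8 + 19/7 + 19/6 + 19/5 + 19/4 + 19/3 + 19/2 + 19/1 = 275295799/4084080 ≈ 67.407.

67.407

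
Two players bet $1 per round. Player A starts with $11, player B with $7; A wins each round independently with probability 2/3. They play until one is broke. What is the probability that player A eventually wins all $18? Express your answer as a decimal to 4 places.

Let r = q/p = (1/3)/(2/3) = 1/2. The recurrence P(i) = p·P(i+1) + q·P(i−1) with P(0)=0, P(18)=1 gives P(i) = (1 − r^i)/(1 − r^18).
P(11) = (1 − (1/2)^11) / (1 − (1/2)^18) = 262016/262143 ≈ 0.9995.

0.9995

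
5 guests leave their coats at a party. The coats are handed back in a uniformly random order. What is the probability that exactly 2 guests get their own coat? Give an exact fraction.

Choose which 2 of the 5 are fixed: C(5,2) = 10 ways.
The remaining 3 must have no fixed point: D(3) = 2.
P = 10·2/120 = 1/6.

1/6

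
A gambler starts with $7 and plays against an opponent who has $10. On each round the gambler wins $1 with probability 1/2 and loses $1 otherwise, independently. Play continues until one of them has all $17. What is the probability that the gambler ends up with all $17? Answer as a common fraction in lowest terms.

7/17

With a fair step, P(i) = ½P(i−1) + ½P(i+1) with P(0)=0, P(17)=1 has the linear solution P(i) = i/17.
P(7) = 7/17.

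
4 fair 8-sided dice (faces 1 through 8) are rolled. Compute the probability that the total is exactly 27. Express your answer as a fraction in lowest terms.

7/512

There are 8^4 = 4096 equally likely outcomes.
The number of ordered 4-tuples from {1,…,8} summing to 27 is 56.
P(sum = 27) = 56/4096 = 7/512.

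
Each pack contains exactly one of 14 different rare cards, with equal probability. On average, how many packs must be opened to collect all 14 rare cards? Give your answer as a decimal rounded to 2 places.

After i distinct types are collected, each trial gives a new one with probability (14−i)/14, so the expected wait for the next new type is 14/(14−i).
E = 14/14 + 14/13 + 14/12 + 14/11 + 14/10 + 14/9 + 14/8 + 14/7 + 14/6 + 14/5 + 14/4 + 14/3 + 14/2 + 14/1 = 1171733/25740 ≈ 45.52.

45.52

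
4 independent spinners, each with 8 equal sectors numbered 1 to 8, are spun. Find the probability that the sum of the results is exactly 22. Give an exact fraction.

123/2048

There are 8^4 = 4096 equally likely outcomes.
The number of ordered 4-tuples from {1,…,8} summing to 22 is 246.
P(sum = 22) = 246/4096 = 123/2048.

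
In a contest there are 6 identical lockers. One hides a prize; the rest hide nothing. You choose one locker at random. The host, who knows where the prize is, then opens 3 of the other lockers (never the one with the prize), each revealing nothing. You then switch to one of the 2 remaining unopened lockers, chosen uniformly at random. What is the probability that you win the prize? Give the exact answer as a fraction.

Your original locker holds the prize with probability 1/6, so the other 5 collectively hold it with probability 5/6.
The host can always find 3 empty lockers to open, so the reveals don't change that 5/6; it is now spread over the 2 remaining unopened lockers.
P(win by switching) = (5/6) · (1/2) = 5/12.

5/12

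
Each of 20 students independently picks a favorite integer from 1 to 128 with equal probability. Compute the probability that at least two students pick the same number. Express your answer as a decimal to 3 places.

0.791

It's easier to compute the probability that all 20 are distinct.
P(all distinct) = 128/128 · 127/128 · ··· · 109/128 ≈ 0.209.
So the probability of at least one match is 1 − 0.209 = 0.791.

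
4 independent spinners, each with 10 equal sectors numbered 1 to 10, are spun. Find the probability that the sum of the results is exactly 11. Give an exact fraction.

There are 10^4 = 10000 equally likely outcomes.
The number of ordered 4-tuples from {1,…,10} summing to 11 is 120.
P(sum = 11) = 120/10000 = 3/250.

3/250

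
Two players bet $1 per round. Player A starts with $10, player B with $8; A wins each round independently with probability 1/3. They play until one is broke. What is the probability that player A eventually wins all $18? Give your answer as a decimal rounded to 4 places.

Let r = q/p = (2/3)/(1/3) = 2. The recurrence P(i) = p·P(i+1) + q·P(i−1) with P(0)=0, P(18)=1 gives P(i) = (1 − r^i)/(1 − r^18).
P(10) = (1 − (2)^10) / (1 − (2)^18) = 341/87381 ≈ 0.0039.

0.0039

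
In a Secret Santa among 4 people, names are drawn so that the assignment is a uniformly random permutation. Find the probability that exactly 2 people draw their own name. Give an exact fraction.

1/4

Choose which 2 of the 4 are fixed: C(4,2) = 6 ways.
The remaining 2 must have no fixed point: D(2) = 1.
P = 6·1/24 = 1/4.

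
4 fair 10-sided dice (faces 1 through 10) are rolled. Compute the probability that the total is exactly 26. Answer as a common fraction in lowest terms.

There are 10^4 = 10000 equally likely outcomes.
The number of ordered 4-tuples from {1,…,10} summing to 26 is 540.
P(sum = 26) = 540/10000 = 27/500.

27/500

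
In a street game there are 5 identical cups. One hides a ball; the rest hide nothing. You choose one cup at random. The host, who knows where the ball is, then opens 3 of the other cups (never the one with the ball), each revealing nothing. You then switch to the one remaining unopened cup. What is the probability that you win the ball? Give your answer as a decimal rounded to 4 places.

0.8000

Your original cup holds the ball with probability 1/5, so the other 4 collectively hold it with probability 4/5.
The host can always find 3 empty cups to open, so the reveals don't change that 4/5; it is now spread over the 1 remaining unopened cup.
P(win by switching) = (4/5) · (1/1) = 4/5 ≈ 0.8000.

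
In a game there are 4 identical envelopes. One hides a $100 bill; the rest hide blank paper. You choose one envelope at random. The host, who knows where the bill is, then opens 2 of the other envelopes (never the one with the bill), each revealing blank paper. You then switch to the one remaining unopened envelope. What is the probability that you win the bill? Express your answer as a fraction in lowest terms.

3/4

Your original envelope holds the bill with probability 1/4, so the other 3 collectively hold it with probability 3/4.
The host can always find 2 empty envelopes to open, so the reveals don't change that 3/4; it is now spread over the 1 remaining unopened envelope.
P(win by switching) = (3/4) · (1/1) = 3/4.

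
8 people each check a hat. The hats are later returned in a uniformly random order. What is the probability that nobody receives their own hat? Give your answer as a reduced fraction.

2119/5760

This is the derangement probability: permutations of 8 with no fixed point.
D(8) = 8! · (1 − 1/1! + 1/2! − ··· + (−1)^8/8!) = 14833.
P = 14833/40320 = 2119/5760.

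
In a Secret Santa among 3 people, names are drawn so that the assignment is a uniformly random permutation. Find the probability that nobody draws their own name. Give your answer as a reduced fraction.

This is the derangement probability: permutations of 3 with no fixed point.
D(3) = 3! · (1 − 1/1! + 1/2! − ··· + (−1)^3/3!) = 2.
P = 2/6 = 1/3.

1/3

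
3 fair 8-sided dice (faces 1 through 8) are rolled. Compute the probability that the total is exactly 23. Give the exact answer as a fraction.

3/512

There are 8^3 = 512 equally likely outcomes.
The number of ordered 3-tuples from {1,…,8} summing to 23 is 3.
P(sum = 23) = 3/512.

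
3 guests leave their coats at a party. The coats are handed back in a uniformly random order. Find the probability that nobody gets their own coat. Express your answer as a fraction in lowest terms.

This is the derangement probability: permutations of 3 with no fixed point.
D(3) = 3! · (1 − 1/1! + 1/2! − ··· + (−1)^3/3!) = 2.
P = 2/6 = 1/3.

1/3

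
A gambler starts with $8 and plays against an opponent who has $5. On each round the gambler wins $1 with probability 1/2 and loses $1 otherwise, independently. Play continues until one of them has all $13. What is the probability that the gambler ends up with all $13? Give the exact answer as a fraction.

With a fair step, P(i) = ½P(i−1) + ½P(i+1) with P(0)=0, P(13)=1 has the linear solution P(i) = i/13.
P(8) = 8/13.

8/13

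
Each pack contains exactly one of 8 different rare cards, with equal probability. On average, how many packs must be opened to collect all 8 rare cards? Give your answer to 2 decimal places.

After i distinct types are collected, each trial gives a new one with probability (8−i)/8, so the expected wait for the next new type is 8/(8−i).
E = 8/8 + 8/7 + 8/6 + 8/5 + 8/4 + 8/3 + 8/2 + 8/1 = 761/35 ≈ 21.74.

21.74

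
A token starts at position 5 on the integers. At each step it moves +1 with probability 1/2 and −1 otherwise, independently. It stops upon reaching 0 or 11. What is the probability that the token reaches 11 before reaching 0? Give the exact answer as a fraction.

5/11

With a fair step, P(i) = ½P(i−1) + ½P(i+1) with P(0)=0, P(11)=1 has the linear solution P(i) = i/11.
P(5) = 5/11.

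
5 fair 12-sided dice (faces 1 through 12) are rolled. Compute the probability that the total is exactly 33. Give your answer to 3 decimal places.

There are 12^5 = 248832 equally likely outcomes.
The number of ordered 5-tuples from {1,…,12} summing to 33 is 12435.
P(sum = 33) = 12435/248832 = 4145/82944 ≈ 0.050.

0.050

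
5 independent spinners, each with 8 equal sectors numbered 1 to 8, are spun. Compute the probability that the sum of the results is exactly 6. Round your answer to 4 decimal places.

There are 8^5 = 32768 equally likely outcomes.
The number of ordered 5-tuples from {1,…,8} summing to 6 is 5.
P(sum = 6) = 5/32768 ≈ 0.0002.

0.0002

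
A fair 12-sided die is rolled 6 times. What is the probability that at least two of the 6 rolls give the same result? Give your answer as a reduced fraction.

1343/1728

P(all 6 different) = 12/12 · 11/12 · ··· · 7/12 = 385/1728.
P(at least two equal) = 1 − 385/1728 = 1343/1728.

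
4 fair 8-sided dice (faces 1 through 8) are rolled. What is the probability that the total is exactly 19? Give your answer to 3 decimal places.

There are 8^4 = 4096 equally likely outcomes.
The number of ordered 4-tuples from {1,…,8} summing to 19 is 336.
P(sum = 19) = 336/4096 = 21/256 ≈ 0.082.

0.082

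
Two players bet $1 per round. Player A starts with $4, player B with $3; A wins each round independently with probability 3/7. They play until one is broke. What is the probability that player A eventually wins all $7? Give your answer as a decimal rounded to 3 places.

Let r = q/p = (4/7)/(3/7) = 4/3. The recurrence P(i) = p·P(i+1) + q·P(i−1) with P(0)=0, P(7)=1 gives P(i) = (1 − r^i)/(1 − r^7).
P(4) = (1 − (4/3)^4) / (1 − (4/3)^7) = 4725/14197 ≈ 0.333.

0.333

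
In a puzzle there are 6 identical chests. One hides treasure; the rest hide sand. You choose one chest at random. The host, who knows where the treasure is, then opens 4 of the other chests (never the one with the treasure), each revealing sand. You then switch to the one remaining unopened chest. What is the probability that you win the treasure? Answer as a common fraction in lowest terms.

Your original chest holds the treasure with probability 1/6, so the other 5 collectively hold it with probability 5/6.
The host can always find 4 empty chests to open, so the reveals don't change that 5/6; it is now spread over the 1 remaining unopened chest.
P(win by switching) = (5/6) · (1/1) = 5/6.

5/6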